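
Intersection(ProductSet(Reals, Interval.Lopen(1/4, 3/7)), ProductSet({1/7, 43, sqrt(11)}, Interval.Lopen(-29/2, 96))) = ProductSet({1/7, 43, sqrt(11)}, Interval.Lopen(1/4, 3/7))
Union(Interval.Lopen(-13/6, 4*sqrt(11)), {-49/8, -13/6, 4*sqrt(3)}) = Union({-49/8}, Interval(-13/6, 4*sqrt(11)))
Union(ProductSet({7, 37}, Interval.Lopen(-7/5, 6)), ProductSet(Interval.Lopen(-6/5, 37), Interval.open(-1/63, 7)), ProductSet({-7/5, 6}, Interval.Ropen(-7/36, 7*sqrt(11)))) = Union(ProductSet({-7/5, 6}, Interval.Ropen(-7/36, 7*sqrt(11))), ProductSet({7, 37}, Interval.Lopen(-7/5, 6)), ProductSet(Interval.Lopen(-6/5, 37), Interval.open(-1/63, 7)))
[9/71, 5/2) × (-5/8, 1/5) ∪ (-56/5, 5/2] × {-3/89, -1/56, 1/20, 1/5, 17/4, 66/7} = ([9/71, 5/2) × (-5/8, 1/5)) ∪ ((-56/5, 5/2] × {-3/89, -1/56, 1/20, 1/5, 17/4, 66/7})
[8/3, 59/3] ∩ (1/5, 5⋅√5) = [8/3, 5⋅√5)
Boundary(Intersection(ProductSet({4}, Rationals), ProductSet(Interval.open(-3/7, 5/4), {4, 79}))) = EmptySet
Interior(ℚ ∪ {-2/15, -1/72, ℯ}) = ∅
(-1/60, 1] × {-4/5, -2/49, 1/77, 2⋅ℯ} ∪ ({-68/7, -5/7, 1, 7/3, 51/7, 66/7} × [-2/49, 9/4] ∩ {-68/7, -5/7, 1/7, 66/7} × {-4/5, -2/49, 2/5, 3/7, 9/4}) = ({-68/7, -5/7, 66/7} × {-2/49, 2/5, 3/7, 9/4}) ∪ ((-1/60, 1] × {-4/5, -2/49, 1/77, 2⋅ℯ})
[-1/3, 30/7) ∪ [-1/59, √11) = [-1/3, 30/7)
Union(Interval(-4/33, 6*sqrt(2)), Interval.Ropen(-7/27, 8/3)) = Interval(-7/27, 6*sqrt(2))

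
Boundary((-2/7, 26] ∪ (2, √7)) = {-2/7, 26}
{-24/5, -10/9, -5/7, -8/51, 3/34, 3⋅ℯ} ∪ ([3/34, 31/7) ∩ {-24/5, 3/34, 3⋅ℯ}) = {-24/5, -10/9, -5/7, -8/51, 3/34, 3⋅ℯ}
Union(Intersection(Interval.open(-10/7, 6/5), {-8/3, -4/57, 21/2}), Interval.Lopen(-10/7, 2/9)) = Interval.Lopen(-10/7, 2/9)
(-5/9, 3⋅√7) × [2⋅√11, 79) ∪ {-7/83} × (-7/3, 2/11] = ({-7/83} × (-7/3, 2/11]) ∪ ((-5/9, 3⋅√7) × [2⋅√11, 79))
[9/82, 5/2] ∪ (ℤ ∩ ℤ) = ℤ ∪ [9/82, 5/2]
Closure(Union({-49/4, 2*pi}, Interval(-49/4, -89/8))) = Union({2*pi}, Interval(-49/4, -89/8))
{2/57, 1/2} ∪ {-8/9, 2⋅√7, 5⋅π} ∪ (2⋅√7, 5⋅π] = {-8/9, 2/57, 1/2} ∪ [2⋅√7, 5⋅π]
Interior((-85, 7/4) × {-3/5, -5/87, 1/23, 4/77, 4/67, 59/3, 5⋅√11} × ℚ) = ∅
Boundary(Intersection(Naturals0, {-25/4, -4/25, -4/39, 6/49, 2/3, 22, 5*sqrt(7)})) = {22}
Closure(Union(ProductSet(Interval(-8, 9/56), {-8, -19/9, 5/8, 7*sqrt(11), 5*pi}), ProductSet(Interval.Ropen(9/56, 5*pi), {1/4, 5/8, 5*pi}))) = Union(ProductSet(Interval(-8, 9/56), {-8, -19/9, 5/8, 7*sqrt(11), 5*pi}), ProductSet(Interval(9/56, 5*pi), {1/4, 5/8, 5*pi}))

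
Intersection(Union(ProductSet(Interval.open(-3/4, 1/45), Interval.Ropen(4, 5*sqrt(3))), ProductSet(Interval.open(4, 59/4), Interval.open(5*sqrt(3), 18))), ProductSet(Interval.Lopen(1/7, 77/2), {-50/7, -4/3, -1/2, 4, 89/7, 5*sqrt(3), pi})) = ProductSet(Interval.open(4, 59/4), {89/7})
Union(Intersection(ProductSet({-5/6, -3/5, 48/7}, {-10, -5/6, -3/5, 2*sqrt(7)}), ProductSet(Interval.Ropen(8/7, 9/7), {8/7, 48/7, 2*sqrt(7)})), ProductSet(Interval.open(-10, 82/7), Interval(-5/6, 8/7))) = ProductSet(Interval.open(-10, 82/7), Interval(-5/6, 8/7))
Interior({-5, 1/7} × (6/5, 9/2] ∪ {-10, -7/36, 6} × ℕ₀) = ∅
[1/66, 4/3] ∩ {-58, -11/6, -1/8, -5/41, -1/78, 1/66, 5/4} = {1/66, 5/4}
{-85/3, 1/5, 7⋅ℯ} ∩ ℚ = {-85/3, 1/5}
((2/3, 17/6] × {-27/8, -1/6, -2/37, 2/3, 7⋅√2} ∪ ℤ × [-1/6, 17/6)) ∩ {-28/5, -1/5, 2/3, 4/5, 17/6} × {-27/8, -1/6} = {4/5, 17/6} × {-27/8, -1/6}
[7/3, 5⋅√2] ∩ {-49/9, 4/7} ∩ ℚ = ∅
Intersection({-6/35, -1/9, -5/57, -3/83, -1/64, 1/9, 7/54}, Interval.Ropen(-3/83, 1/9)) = {-3/83, -1/64}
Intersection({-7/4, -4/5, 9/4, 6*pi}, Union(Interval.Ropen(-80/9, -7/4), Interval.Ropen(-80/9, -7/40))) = {-7/4, -4/5}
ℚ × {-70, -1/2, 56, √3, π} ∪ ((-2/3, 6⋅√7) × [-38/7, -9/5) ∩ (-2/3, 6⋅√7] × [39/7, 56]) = ℚ × {-70, -1/2, 56, √3, π}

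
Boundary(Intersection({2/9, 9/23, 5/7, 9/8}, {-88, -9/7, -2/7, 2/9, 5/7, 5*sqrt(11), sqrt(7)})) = {2/9, 5/7}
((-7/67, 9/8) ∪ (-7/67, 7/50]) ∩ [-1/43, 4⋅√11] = [-1/43, 9/8)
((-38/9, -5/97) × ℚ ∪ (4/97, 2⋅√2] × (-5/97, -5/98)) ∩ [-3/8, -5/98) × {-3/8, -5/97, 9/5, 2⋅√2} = [-3/8, -5/97) × {-3/8, -5/97, 9/5}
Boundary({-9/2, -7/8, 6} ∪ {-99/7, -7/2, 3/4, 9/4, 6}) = {-99/7, -9/2, -7/2, -7/8, 3/4, 9/4, 6}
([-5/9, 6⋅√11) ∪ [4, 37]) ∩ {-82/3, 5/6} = {5/6}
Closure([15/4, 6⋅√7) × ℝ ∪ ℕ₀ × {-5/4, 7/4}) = ([15/4, 6⋅√7] × ℝ) ∪ ((ℕ₀ ∪ (ℕ₀ \ (15/4, 6⋅√7))) × {-5/4, 7/4})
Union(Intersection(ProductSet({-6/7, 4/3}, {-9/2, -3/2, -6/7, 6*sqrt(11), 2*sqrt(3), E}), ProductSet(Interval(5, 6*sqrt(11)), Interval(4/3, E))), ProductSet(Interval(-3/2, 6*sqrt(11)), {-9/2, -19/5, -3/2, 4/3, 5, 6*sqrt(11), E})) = ProductSet(Interval(-3/2, 6*sqrt(11)), {-9/2, -19/5, -3/2, 4/3, 5, 6*sqrt(11), E})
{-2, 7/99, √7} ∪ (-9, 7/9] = (-9, 7/9] ∪ {√7}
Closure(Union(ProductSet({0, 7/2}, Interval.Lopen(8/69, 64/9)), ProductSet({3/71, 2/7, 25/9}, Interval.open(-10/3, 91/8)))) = Union(ProductSet({0, 7/2}, Interval(8/69, 64/9)), ProductSet({3/71, 2/7, 25/9}, Interval(-10/3, 91/8)))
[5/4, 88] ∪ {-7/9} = {-7/9} ∪ [5/4, 88]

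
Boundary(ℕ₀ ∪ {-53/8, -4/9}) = {-53/8, -4/9} ∪ ℕ₀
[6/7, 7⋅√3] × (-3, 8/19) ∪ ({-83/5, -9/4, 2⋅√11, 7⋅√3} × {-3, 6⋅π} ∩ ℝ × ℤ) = ([6/7, 7⋅√3] × (-3, 8/19)) ∪ ({-83/5, -9/4, 2⋅√11, 7⋅√3} × {-3})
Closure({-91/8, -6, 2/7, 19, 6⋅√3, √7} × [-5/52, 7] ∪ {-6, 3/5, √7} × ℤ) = ({-6, 3/5, √7} × ℤ) ∪ ({-91/8, -6, 2/7, 19, 6⋅√3, √7} × [-5/52, 7])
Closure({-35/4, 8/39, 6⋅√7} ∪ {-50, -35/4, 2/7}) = {-50, -35/4, 8/39, 2/7, 6⋅√7}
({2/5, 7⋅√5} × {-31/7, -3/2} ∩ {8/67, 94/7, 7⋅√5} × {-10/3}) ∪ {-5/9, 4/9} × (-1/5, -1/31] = {-5/9, 4/9} × (-1/5, -1/31]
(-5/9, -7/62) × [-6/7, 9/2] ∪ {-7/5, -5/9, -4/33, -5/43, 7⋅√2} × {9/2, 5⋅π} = ((-5/9, -7/62) × [-6/7, 9/2]) ∪ ({-7/5, -5/9, -4/33, -5/43, 7⋅√2} × {9/2, 5⋅π})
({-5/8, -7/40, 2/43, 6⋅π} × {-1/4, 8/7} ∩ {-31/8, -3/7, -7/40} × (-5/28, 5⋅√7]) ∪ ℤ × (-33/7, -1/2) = ({-7/40} × {8/7}) ∪ (ℤ × (-33/7, -1/2))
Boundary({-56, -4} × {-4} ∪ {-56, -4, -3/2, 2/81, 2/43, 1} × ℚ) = {-56, -4, -3/2, 2/81, 2/43, 1} × ℝ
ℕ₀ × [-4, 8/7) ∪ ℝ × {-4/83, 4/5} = (ℝ × {-4/83, 4/5}) ∪ (ℕ₀ × [-4, 8/7))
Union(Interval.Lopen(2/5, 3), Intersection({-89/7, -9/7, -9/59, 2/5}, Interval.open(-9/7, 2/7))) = Union({-9/59}, Interval.Lopen(2/5, 3))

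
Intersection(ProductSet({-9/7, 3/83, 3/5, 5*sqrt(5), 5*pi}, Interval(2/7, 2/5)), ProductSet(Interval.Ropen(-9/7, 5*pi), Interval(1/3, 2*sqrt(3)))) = ProductSet({-9/7, 3/83, 3/5, 5*sqrt(5)}, Interval(1/3, 2/5))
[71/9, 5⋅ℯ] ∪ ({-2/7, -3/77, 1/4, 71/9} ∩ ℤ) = [71/9, 5⋅ℯ]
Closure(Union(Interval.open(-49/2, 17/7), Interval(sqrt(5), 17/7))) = Interval(-49/2, 17/7)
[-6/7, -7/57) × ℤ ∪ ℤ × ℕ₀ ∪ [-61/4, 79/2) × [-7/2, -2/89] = (ℤ × ℕ₀) ∪ ([-6/7, -7/57) × ℤ) ∪ ([-61/4, 79/2) × [-7/2, -2/89])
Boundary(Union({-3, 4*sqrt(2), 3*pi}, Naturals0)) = Union({-3, 4*sqrt(2), 3*pi}, Naturals0)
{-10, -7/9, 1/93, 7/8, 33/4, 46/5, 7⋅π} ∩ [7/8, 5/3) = {7/8}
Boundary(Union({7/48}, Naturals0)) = Union({7/48}, Naturals0)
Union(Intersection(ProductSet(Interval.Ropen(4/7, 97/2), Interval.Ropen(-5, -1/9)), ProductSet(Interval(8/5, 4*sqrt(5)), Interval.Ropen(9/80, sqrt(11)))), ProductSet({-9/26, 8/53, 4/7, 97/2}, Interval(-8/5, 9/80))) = ProductSet({-9/26, 8/53, 4/7, 97/2}, Interval(-8/5, 9/80))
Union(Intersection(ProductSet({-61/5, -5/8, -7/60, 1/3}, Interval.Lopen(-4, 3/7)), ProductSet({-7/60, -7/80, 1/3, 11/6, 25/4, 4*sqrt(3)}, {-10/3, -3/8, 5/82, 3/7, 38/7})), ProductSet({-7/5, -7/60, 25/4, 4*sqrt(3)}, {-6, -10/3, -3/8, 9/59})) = Union(ProductSet({-7/60, 1/3}, {-10/3, -3/8, 5/82, 3/7}), ProductSet({-7/5, -7/60, 25/4, 4*sqrt(3)}, {-6, -10/3, -3/8, 9/59}))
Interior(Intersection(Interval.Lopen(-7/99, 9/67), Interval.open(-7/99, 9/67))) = Interval.open(-7/99, 9/67)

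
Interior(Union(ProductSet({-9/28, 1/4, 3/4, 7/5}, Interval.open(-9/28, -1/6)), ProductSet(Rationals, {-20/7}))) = EmptySet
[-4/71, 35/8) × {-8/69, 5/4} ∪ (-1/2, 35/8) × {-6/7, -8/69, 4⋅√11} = ([-4/71, 35/8) × {-8/69, 5/4}) ∪ ((-1/2, 35/8) × {-6/7, -8/69, 4⋅√11})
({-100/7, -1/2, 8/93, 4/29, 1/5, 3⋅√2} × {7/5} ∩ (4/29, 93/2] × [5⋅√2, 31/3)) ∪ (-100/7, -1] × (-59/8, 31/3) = (-100/7, -1] × (-59/8, 31/3)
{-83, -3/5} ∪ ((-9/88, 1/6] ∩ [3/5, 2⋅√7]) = {-83, -3/5}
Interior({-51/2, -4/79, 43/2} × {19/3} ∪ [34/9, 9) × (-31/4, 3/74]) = (34/9, 9) × (-31/4, 3/74)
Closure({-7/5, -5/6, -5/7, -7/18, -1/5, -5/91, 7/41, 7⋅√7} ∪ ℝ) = ℝ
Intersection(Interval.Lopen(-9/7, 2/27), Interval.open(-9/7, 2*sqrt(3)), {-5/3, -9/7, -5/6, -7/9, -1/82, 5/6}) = {-5/6, -7/9, -1/82}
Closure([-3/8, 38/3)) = [-3/8, 38/3]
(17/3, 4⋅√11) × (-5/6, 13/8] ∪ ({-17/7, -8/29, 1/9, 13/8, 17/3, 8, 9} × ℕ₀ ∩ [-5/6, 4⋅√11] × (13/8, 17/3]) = ({-8/29, 1/9, 13/8, 17/3, 8, 9} × {2, 3, 4, 5}) ∪ ((17/3, 4⋅√11) × (-5/6, 13/8])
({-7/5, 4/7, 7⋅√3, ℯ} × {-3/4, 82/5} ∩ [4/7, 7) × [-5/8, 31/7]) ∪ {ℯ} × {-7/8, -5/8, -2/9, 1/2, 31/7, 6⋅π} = {ℯ} × {-7/8, -5/8, -2/9, 1/2, 31/7, 6⋅π}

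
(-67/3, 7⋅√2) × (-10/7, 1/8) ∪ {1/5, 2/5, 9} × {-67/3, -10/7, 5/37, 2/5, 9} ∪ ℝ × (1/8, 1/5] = (ℝ × (1/8, 1/5]) ∪ ({1/5, 2/5, 9} × {-67/3, -10/7, 5/37, 2/5, 9}) ∪ ((-67/3, 7⋅√2) × (-10/7, 1/8))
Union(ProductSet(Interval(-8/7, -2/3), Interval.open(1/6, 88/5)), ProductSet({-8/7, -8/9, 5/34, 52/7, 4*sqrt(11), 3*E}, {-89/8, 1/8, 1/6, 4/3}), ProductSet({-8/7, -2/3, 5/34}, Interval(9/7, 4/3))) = Union(ProductSet({-8/7, -2/3, 5/34}, Interval(9/7, 4/3)), ProductSet({-8/7, -8/9, 5/34, 52/7, 4*sqrt(11), 3*E}, {-89/8, 1/8, 1/6, 4/3}), ProductSet(Interval(-8/7, -2/3), Interval.open(1/6, 88/5)))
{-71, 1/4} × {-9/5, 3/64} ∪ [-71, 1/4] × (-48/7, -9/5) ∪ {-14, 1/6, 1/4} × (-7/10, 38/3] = ({-71, 1/4} × {-9/5, 3/64}) ∪ ({-14, 1/6, 1/4} × (-7/10, 38/3]) ∪ ([-71, 1/4] × (-48/7, -9/5))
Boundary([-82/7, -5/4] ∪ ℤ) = {-82/7, -5/4} ∪ (ℤ \ (-82/7, -5/4))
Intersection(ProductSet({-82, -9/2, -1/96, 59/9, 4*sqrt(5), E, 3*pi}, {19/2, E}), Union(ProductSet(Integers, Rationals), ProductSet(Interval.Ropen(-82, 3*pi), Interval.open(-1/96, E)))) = ProductSet({-82}, {19/2})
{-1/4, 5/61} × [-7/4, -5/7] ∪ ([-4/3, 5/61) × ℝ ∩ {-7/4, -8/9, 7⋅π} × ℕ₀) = ({-8/9} × ℕ₀) ∪ ({-1/4, 5/61} × [-7/4, -5/7])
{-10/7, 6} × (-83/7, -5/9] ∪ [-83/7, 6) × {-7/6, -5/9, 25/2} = ({-10/7, 6} × (-83/7, -5/9]) ∪ ([-83/7, 6) × {-7/6, -5/9, 25/2})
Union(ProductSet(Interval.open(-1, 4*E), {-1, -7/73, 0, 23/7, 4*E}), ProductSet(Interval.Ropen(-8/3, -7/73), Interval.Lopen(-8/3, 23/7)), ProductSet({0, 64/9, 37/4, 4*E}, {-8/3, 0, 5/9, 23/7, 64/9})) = Union(ProductSet({0, 64/9, 37/4, 4*E}, {-8/3, 0, 5/9, 23/7, 64/9}), ProductSet(Interval.Ropen(-8/3, -7/73), Interval.Lopen(-8/3, 23/7)), ProductSet(Interval.open(-1, 4*E), {-1, -7/73, 0, 23/7, 4*E}))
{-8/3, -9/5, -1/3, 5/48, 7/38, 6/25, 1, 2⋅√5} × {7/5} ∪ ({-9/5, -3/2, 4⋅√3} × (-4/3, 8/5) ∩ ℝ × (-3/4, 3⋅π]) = ({-9/5, -3/2, 4⋅√3} × (-3/4, 8/5)) ∪ ({-8/3, -9/5, -1/3, 5/48, 7/38, 6/25, 1, 2⋅√5} × {7/5})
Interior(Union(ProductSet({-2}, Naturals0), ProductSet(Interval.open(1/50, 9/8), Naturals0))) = EmptySet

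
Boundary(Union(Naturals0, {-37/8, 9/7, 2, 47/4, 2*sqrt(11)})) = Union({-37/8, 9/7, 47/4, 2*sqrt(11)}, Naturals0)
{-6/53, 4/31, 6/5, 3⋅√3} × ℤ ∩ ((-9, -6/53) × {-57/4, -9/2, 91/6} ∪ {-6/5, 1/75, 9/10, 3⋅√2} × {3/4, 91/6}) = ∅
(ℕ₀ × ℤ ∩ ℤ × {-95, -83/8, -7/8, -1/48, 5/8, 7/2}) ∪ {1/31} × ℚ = ({1/31} × ℚ) ∪ (ℕ₀ × {-95})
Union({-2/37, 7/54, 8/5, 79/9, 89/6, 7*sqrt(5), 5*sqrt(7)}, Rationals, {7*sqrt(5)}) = Union({7*sqrt(5), 5*sqrt(7)}, Rationals)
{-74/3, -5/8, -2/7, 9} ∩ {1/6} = ∅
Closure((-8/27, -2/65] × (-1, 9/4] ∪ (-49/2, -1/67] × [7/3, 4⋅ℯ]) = ({-8/27, -2/65} × [-1, 9/4]) ∪ ([-8/27, -2/65] × {-1, 9/4}) ∪ ((-8/27, -2/65] × (-1, 9/4]) ∪ ([-49/2, -1/67] × [7/3, 4⋅ℯ])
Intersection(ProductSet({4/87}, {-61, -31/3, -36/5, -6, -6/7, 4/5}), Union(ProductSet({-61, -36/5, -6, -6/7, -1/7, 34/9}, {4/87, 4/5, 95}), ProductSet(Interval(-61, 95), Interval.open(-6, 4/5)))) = ProductSet({4/87}, {-6/7})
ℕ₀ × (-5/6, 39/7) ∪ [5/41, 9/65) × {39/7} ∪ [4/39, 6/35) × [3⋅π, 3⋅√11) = (ℕ₀ × (-5/6, 39/7)) ∪ ([5/41, 9/65) × {39/7}) ∪ ([4/39, 6/35) × [3⋅π, 3⋅√11))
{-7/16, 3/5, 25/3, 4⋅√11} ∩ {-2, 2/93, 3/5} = {3/5}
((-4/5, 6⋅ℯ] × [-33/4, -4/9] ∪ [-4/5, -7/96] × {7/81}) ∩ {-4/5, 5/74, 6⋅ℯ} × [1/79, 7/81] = {-4/5} × {7/81}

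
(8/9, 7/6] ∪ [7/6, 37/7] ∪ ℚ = ℚ ∪ [8/9, 37/7]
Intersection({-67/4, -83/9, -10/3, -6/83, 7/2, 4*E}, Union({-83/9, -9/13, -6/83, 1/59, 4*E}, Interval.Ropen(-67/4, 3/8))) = {-67/4, -83/9, -10/3, -6/83, 4*E}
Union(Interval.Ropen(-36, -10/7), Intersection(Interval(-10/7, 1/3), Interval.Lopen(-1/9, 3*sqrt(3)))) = Union(Interval.Ropen(-36, -10/7), Interval.Lopen(-1/9, 1/3))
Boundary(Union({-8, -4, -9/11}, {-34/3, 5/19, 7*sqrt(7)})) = {-34/3, -8, -4, -9/11, 5/19, 7*sqrt(7)}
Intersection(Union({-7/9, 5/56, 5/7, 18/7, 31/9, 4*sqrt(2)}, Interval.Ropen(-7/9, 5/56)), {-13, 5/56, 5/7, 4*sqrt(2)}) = {5/56, 5/7, 4*sqrt(2)}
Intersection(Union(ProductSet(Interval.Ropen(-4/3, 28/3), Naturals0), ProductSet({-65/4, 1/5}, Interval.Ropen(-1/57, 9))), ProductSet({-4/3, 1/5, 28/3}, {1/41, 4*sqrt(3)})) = ProductSet({1/5}, {1/41, 4*sqrt(3)})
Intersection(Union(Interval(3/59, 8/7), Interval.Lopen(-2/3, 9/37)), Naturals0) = Range(0, 2, 1)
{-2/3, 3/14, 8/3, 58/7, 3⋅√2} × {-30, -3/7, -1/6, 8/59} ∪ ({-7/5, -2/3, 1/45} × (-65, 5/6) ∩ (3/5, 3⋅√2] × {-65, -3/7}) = {-2/3, 3/14, 8/3, 58/7, 3⋅√2} × {-30, -3/7, -1/6, 8/59}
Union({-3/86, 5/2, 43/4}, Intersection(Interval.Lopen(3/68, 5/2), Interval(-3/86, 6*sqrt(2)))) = Union({-3/86, 43/4}, Interval.Lopen(3/68, 5/2))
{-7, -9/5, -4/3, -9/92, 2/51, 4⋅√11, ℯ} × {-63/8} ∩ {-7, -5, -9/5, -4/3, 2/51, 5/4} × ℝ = {-7, -9/5, -4/3, 2/51} × {-63/8}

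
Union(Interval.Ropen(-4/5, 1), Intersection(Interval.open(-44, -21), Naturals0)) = Interval.Ropen(-4/5, 1)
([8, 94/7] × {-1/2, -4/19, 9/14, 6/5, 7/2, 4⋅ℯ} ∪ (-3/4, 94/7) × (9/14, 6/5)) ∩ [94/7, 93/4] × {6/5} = {94/7} × {6/5}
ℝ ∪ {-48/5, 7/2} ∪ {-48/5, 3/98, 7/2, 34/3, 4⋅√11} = ℝ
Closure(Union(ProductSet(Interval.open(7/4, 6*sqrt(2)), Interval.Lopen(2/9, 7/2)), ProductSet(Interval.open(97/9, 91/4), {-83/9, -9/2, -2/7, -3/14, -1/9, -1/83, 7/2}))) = Union(ProductSet({7/4, 6*sqrt(2)}, Interval(2/9, 7/2)), ProductSet(Interval(7/4, 6*sqrt(2)), {2/9, 7/2}), ProductSet(Interval.open(7/4, 6*sqrt(2)), Interval.Lopen(2/9, 7/2)), ProductSet(Interval(97/9, 91/4), {-83/9, -9/2, -2/7, -3/14, -1/9, -1/83, 7/2}))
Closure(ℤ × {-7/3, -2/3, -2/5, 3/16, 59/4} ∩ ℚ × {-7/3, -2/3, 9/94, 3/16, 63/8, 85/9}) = ℤ × {-7/3, -2/3, 3/16}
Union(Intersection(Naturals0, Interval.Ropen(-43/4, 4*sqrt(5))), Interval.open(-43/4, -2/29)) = Union(Interval.open(-43/4, -2/29), Range(0, 9, 1))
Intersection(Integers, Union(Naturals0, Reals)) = Integers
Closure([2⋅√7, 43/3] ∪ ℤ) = ℤ ∪ [2⋅√7, 43/3]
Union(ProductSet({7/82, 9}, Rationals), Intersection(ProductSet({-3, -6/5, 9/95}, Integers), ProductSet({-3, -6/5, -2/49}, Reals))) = Union(ProductSet({-3, -6/5}, Integers), ProductSet({7/82, 9}, Rationals))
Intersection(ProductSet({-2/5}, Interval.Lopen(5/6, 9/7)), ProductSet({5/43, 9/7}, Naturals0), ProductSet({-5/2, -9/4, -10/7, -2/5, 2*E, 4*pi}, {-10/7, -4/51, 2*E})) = EmptySet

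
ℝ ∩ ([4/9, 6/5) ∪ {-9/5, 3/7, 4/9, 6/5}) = {-9/5, 3/7} ∪ [4/9, 6/5]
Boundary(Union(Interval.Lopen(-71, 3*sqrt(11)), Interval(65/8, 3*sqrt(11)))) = {-71, 3*sqrt(11)}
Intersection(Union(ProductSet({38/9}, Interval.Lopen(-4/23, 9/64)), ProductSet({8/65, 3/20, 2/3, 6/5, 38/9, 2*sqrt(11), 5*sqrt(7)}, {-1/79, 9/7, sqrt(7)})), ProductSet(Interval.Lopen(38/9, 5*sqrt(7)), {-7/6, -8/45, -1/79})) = ProductSet({2*sqrt(11), 5*sqrt(7)}, {-1/79})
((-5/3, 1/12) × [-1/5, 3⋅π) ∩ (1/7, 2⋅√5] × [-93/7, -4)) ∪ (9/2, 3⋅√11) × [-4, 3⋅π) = (9/2, 3⋅√11) × [-4, 3⋅π)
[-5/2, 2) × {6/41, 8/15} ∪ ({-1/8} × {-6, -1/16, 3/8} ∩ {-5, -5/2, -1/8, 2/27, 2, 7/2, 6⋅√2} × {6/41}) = [-5/2, 2) × {6/41, 8/15}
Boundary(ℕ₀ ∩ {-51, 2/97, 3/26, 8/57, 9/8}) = ∅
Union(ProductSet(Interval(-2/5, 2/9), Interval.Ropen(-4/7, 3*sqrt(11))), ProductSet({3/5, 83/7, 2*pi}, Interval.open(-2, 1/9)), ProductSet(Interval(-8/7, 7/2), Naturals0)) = Union(ProductSet({3/5, 83/7, 2*pi}, Interval.open(-2, 1/9)), ProductSet(Interval(-8/7, 7/2), Naturals0), ProductSet(Interval(-2/5, 2/9), Interval.Ropen(-4/7, 3*sqrt(11))))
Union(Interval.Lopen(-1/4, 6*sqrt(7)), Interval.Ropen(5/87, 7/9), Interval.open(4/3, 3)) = Interval.Lopen(-1/4, 6*sqrt(7))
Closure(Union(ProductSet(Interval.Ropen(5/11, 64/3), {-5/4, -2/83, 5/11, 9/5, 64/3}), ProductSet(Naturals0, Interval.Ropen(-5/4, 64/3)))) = Union(ProductSet(Interval(5/11, 64/3), {-5/4, -2/83, 5/11, 9/5, 64/3}), ProductSet(Naturals0, Interval(-5/4, 64/3)))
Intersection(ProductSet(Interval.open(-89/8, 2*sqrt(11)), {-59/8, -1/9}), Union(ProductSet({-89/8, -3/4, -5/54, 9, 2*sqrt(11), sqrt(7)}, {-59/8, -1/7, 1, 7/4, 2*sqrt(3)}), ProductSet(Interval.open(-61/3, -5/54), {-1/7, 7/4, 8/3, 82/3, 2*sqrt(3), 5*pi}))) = ProductSet({-3/4, -5/54, sqrt(7)}, {-59/8})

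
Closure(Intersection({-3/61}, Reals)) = {-3/61}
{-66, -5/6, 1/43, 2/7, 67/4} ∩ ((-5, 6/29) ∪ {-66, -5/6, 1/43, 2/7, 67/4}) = {-66, -5/6, 1/43, 2/7, 67/4}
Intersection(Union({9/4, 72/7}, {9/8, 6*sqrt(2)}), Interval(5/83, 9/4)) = {9/8, 9/4}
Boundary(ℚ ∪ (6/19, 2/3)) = (-∞, 6/19] ∪ [2/3, ∞)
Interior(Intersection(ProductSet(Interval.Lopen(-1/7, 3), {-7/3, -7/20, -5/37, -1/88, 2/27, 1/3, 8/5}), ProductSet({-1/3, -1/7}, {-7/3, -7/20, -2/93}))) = EmptySet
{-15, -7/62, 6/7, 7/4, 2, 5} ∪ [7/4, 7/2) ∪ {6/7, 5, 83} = {-15, -7/62, 6/7, 5, 83} ∪ [7/4, 7/2)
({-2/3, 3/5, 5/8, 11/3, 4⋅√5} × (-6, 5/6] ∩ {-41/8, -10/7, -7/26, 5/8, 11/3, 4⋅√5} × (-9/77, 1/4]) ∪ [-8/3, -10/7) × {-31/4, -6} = ([-8/3, -10/7) × {-31/4, -6}) ∪ ({5/8, 11/3, 4⋅√5} × (-9/77, 1/4])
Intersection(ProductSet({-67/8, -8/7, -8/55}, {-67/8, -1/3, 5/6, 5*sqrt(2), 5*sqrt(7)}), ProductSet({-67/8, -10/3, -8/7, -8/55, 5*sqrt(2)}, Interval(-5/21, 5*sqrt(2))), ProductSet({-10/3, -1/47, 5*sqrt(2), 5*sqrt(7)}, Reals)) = EmptySet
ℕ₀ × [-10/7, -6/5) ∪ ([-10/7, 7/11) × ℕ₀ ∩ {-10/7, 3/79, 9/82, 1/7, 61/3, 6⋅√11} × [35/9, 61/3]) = (ℕ₀ × [-10/7, -6/5)) ∪ ({-10/7, 3/79, 9/82, 1/7} × {4, 5, …, 20})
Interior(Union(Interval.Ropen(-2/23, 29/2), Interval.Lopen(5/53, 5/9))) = Interval.open(-2/23, 29/2)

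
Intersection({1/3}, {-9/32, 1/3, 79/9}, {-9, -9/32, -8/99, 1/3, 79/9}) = {1/3}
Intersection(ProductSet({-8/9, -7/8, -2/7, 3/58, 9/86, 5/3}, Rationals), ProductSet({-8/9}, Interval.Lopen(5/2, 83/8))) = ProductSet({-8/9}, Intersection(Interval.Lopen(5/2, 83/8), Rationals))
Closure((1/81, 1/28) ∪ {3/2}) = [1/81, 1/28] ∪ {3/2}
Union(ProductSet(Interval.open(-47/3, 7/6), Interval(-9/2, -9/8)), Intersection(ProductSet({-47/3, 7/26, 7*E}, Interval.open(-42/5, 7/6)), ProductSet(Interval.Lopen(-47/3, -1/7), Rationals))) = ProductSet(Interval.open(-47/3, 7/6), Interval(-9/2, -9/8))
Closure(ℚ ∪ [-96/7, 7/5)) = ℚ ∪ (-∞, ∞)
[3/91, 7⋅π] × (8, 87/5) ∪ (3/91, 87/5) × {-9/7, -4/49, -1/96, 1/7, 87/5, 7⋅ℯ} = ([3/91, 7⋅π] × (8, 87/5)) ∪ ((3/91, 87/5) × {-9/7, -4/49, -1/96, 1/7, 87/5, 7⋅ℯ})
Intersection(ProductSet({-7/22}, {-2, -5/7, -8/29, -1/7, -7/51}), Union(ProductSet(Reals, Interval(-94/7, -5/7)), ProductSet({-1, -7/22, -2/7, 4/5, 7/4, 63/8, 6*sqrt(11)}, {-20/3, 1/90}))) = ProductSet({-7/22}, {-2, -5/7})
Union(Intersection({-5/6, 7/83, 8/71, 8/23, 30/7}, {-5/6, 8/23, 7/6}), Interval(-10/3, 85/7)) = Interval(-10/3, 85/7)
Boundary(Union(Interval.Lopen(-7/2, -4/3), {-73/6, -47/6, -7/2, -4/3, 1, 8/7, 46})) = {-73/6, -47/6, -7/2, -4/3, 1, 8/7, 46}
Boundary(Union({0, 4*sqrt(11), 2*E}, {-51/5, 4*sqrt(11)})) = {-51/5, 0, 4*sqrt(11), 2*E}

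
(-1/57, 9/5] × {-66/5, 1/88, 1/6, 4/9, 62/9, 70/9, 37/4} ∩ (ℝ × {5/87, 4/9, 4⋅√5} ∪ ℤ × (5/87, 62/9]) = ((-1/57, 9/5] × {4/9}) ∪ ({0, 1} × {1/6, 4/9, 62/9})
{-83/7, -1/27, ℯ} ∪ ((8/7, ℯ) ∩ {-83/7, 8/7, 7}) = {-83/7, -1/27, ℯ}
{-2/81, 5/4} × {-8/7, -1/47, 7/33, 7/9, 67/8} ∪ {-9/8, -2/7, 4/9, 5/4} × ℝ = ({-9/8, -2/7, 4/9, 5/4} × ℝ) ∪ ({-2/81, 5/4} × {-8/7, -1/47, 7/33, 7/9, 67/8})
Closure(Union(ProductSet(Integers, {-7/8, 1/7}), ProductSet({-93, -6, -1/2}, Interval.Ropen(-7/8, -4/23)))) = Union(ProductSet({-93, -6, -1/2}, Interval(-7/8, -4/23)), ProductSet(Integers, {-7/8, 1/7}))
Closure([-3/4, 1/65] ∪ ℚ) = ℚ ∪ (-∞, ∞)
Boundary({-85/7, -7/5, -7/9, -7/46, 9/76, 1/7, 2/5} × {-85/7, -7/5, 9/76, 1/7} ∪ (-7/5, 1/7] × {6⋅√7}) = ([-7/5, 1/7] × {6⋅√7}) ∪ ({-85/7, -7/5, -7/9, -7/46, 9/76, 1/7, 2/5} × {-85/7, -7/5, 9/76, 1/7})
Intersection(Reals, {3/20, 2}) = {3/20, 2}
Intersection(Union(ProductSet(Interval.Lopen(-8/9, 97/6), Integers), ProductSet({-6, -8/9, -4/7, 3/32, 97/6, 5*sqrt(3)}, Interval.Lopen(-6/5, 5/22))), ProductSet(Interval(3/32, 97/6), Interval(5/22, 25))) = Union(ProductSet({3/32, 97/6, 5*sqrt(3)}, {5/22}), ProductSet(Interval(3/32, 97/6), Range(1, 26, 1)))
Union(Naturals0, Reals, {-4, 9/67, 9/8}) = Reals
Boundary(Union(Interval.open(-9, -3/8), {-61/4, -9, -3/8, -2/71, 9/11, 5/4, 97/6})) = {-61/4, -9, -3/8, -2/71, 9/11, 5/4, 97/6}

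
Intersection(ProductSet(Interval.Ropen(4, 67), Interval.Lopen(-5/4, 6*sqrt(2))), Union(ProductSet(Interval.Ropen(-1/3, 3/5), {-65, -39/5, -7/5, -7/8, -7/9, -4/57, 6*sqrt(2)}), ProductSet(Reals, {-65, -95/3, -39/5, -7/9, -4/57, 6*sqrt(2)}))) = ProductSet(Interval.Ropen(4, 67), {-7/9, -4/57, 6*sqrt(2)})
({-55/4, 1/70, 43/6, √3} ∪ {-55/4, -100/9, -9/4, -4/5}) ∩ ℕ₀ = ∅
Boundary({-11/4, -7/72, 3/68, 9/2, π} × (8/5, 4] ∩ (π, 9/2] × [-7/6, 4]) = {9/2} × [8/5, 4]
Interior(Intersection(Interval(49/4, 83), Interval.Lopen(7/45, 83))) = Interval.open(49/4, 83)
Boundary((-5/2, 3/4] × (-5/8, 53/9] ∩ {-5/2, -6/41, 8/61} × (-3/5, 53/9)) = {-6/41, 8/61} × [-3/5, 53/9]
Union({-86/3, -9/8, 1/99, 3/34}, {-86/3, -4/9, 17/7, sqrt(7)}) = {-86/3, -9/8, -4/9, 1/99, 3/34, 17/7, sqrt(7)}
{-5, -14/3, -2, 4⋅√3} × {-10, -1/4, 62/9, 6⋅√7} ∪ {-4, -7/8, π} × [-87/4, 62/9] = ({-4, -7/8, π} × [-87/4, 62/9]) ∪ ({-5, -14/3, -2, 4⋅√3} × {-10, -1/4, 62/9, 6⋅√7})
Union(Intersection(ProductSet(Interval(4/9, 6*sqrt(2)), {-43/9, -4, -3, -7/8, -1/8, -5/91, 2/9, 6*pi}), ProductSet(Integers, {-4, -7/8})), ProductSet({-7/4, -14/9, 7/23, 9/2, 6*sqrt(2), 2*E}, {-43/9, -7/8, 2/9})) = Union(ProductSet({-7/4, -14/9, 7/23, 9/2, 6*sqrt(2), 2*E}, {-43/9, -7/8, 2/9}), ProductSet(Range(1, 9, 1), {-4, -7/8}))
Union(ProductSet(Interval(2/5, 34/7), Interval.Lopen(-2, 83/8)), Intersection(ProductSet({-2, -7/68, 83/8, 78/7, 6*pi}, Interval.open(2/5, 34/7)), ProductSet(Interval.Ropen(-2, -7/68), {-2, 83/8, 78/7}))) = ProductSet(Interval(2/5, 34/7), Interval.Lopen(-2, 83/8))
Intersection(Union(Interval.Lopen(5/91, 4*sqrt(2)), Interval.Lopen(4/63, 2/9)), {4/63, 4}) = {4/63, 4}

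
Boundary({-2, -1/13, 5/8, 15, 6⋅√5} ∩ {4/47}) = ∅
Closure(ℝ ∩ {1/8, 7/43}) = {1/8, 7/43}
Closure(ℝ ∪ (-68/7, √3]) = (-∞, ∞)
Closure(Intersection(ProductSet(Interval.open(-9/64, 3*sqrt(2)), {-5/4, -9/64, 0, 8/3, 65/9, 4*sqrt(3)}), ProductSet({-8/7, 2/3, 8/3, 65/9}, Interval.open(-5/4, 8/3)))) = ProductSet({2/3, 8/3}, {-9/64, 0})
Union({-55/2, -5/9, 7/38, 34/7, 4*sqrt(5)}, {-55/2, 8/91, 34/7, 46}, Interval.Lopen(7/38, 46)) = Union({-55/2, -5/9, 8/91}, Interval(7/38, 46))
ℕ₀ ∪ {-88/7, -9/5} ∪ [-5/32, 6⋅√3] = {-88/7, -9/5} ∪ [-5/32, 6⋅√3] ∪ ℕ₀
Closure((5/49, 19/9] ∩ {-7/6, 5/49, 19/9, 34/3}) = {19/9}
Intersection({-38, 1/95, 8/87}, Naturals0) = EmptySet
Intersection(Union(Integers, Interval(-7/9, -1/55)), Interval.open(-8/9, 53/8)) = Union(Interval(-7/9, -1/55), Range(0, 7, 1))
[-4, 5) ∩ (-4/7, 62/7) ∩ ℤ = {0, 1, …, 4}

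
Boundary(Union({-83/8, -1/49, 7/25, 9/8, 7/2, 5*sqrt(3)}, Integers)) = Union({-83/8, -1/49, 7/25, 9/8, 7/2, 5*sqrt(3)}, Integers)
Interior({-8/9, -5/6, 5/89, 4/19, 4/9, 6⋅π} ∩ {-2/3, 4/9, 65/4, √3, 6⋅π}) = ∅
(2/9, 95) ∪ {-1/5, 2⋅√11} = {-1/5} ∪ (2/9, 95)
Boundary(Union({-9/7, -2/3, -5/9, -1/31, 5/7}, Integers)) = Union({-9/7, -2/3, -5/9, -1/31, 5/7}, Integers)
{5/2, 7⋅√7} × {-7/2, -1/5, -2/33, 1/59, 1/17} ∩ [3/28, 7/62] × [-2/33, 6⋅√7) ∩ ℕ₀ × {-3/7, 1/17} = ∅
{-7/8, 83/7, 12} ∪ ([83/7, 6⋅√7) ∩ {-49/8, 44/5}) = {-7/8, 83/7, 12}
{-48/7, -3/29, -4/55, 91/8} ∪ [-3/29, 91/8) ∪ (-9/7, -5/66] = {-48/7} ∪ (-9/7, 91/8]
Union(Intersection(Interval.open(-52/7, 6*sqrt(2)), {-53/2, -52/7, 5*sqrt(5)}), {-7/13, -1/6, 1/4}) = {-7/13, -1/6, 1/4}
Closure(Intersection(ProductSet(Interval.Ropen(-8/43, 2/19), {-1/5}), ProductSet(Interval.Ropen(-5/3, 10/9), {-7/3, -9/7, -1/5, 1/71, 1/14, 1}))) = ProductSet(Interval(-8/43, 2/19), {-1/5})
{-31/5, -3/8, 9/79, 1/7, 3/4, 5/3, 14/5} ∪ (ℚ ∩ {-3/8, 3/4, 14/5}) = {-31/5, -3/8, 9/79, 1/7, 3/4, 5/3, 14/5}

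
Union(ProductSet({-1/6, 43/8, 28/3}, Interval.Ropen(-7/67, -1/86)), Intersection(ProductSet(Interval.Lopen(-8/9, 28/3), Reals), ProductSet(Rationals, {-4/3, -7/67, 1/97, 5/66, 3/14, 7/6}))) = Union(ProductSet({-1/6, 43/8, 28/3}, Interval.Ropen(-7/67, -1/86)), ProductSet(Intersection(Interval.Lopen(-8/9, 28/3), Rationals), {-4/3, -7/67, 1/97, 5/66, 3/14, 7/6}))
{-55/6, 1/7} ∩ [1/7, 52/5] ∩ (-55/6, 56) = {1/7}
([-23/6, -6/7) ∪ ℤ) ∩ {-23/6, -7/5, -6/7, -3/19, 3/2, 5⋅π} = {-23/6, -7/5}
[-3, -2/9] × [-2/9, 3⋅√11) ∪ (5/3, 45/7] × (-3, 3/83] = ((5/3, 45/7] × (-3, 3/83]) ∪ ([-3, -2/9] × [-2/9, 3⋅√11))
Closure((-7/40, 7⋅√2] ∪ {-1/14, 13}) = [-7/40, 7⋅√2] ∪ {13}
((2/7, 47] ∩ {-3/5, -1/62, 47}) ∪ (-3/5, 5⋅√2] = (-3/5, 5⋅√2] ∪ {47}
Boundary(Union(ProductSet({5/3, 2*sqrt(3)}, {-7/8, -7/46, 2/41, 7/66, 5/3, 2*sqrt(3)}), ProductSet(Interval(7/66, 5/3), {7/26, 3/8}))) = Union(ProductSet({5/3, 2*sqrt(3)}, {-7/8, -7/46, 2/41, 7/66, 5/3, 2*sqrt(3)}), ProductSet(Interval(7/66, 5/3), {7/26, 3/8}))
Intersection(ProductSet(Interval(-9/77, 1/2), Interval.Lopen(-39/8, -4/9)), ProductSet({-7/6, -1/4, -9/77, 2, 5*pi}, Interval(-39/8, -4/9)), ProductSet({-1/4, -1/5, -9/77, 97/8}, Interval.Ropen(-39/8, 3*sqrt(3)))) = ProductSet({-9/77}, Interval.Lopen(-39/8, -4/9))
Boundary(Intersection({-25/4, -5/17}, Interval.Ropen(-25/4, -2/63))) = {-25/4, -5/17}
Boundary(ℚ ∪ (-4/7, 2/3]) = (-∞, -4/7] ∪ [2/3, ∞)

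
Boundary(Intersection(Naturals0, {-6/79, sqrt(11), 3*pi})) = EmptySet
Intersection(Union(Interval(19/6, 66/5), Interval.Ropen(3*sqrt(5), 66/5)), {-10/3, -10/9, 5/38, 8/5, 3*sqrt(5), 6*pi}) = {3*sqrt(5)}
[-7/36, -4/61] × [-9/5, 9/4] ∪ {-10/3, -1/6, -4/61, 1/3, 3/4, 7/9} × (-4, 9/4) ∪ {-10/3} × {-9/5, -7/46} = ([-7/36, -4/61] × [-9/5, 9/4]) ∪ ({-10/3, -1/6, -4/61, 1/3, 3/4, 7/9} × (-4, 9/4))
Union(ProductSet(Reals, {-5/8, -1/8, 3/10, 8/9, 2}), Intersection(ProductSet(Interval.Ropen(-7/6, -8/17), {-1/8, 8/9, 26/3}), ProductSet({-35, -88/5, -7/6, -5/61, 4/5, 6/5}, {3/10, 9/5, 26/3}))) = Union(ProductSet({-7/6}, {26/3}), ProductSet(Reals, {-5/8, -1/8, 3/10, 8/9, 2}))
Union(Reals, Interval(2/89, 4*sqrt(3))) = Interval(-oo, oo)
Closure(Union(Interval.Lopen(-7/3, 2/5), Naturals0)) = Union(Complement(Naturals0, Interval.open(-7/3, 2/5)), Interval(-7/3, 2/5), Naturals0)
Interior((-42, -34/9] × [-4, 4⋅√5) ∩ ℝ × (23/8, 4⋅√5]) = (-42, -34/9) × (23/8, 4⋅√5)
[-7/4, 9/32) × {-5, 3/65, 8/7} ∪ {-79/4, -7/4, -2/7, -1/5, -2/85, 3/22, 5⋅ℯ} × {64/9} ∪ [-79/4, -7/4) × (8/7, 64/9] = ([-7/4, 9/32) × {-5, 3/65, 8/7}) ∪ ([-79/4, -7/4) × (8/7, 64/9]) ∪ ({-79/4, -7/4, -2/7, -1/5, -2/85, 3/22, 5⋅ℯ} × {64/9})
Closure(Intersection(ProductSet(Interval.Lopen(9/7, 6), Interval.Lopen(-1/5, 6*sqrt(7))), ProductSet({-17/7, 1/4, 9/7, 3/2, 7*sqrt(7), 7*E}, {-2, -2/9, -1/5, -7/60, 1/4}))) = ProductSet({3/2}, {-7/60, 1/4})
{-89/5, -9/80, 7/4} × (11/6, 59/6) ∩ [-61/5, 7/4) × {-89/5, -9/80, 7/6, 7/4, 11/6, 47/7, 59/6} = {-9/80} × {47/7}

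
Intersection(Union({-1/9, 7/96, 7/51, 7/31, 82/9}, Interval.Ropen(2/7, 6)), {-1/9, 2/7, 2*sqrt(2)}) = {-1/9, 2/7, 2*sqrt(2)}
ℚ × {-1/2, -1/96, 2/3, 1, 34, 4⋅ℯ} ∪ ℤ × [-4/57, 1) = (ℤ × [-4/57, 1)) ∪ (ℚ × {-1/2, -1/96, 2/3, 1, 34, 4⋅ℯ})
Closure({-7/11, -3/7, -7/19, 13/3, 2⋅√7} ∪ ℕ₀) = {-7/11, -3/7, -7/19, 13/3, 2⋅√7} ∪ ℕ₀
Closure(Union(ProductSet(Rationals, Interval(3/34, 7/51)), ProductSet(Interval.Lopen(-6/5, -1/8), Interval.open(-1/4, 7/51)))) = Union(ProductSet({-6/5, -1/8}, Interval(-1/4, 7/51)), ProductSet(Interval(-6/5, -1/8), {-1/4, 7/51}), ProductSet(Interval.Lopen(-6/5, -1/8), Interval.open(-1/4, 7/51)), ProductSet(Reals, {7/51}), ProductSet(Union(Interval(-oo, -6/5), Interval(-1/8, oo), Rationals), Interval(3/34, 7/51)))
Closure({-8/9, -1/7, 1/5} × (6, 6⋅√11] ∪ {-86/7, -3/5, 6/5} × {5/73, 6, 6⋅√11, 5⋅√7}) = ({-8/9, -1/7, 1/5} × [6, 6⋅√11]) ∪ ({-86/7, -3/5, 6/5} × {5/73, 6, 6⋅√11, 5⋅√7})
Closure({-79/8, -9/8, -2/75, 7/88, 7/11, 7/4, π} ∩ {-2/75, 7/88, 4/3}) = {-2/75, 7/88}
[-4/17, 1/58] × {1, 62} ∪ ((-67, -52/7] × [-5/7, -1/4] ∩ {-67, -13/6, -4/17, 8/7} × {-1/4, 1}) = [-4/17, 1/58] × {1, 62}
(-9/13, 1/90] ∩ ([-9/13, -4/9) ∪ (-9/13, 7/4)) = (-9/13, 1/90]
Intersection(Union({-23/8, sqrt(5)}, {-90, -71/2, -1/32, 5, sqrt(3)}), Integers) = {-90, 5}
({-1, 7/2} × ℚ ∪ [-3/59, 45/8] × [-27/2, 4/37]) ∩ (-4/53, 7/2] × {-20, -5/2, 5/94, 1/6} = ({7/2} × {-20, -5/2, 5/94, 1/6}) ∪ ([-3/59, 7/2] × {-5/2, 5/94})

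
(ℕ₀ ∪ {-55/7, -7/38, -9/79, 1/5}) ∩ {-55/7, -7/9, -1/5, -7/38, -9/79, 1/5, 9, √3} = {-55/7, -7/38, -9/79, 1/5, 9}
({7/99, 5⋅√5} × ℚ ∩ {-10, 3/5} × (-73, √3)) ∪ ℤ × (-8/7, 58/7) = ℤ × (-8/7, 58/7)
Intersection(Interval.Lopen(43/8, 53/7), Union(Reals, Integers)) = Interval.Lopen(43/8, 53/7)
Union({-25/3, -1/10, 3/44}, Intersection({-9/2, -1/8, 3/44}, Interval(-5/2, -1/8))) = {-25/3, -1/8, -1/10, 3/44}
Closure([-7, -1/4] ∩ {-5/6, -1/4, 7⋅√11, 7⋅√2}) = {-5/6, -1/4}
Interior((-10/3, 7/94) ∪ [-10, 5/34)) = (-10, 5/34)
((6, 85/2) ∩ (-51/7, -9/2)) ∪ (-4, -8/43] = (-4, -8/43]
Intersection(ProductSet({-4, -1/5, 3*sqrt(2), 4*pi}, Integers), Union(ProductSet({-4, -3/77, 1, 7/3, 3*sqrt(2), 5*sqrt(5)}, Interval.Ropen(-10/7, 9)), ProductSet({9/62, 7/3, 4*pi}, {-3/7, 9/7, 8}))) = Union(ProductSet({4*pi}, {8}), ProductSet({-4, 3*sqrt(2)}, Range(-1, 9, 1)))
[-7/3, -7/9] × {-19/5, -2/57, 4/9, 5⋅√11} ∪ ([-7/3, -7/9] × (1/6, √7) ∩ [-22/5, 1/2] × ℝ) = [-7/3, -7/9] × ({-19/5, -2/57, 5⋅√11} ∪ (1/6, √7))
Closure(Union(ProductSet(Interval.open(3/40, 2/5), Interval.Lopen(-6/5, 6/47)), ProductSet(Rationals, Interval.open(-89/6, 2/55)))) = Union(ProductSet({3/40, 2/5}, Interval(-6/5, 6/47)), ProductSet(Interval(3/40, 2/5), {-6/5, 6/47}), ProductSet(Interval.open(3/40, 2/5), Interval.Lopen(-6/5, 6/47)), ProductSet(Rationals, Interval.open(-89/6, 2/55)), ProductSet(Reals, Interval(-89/6, -6/5)), ProductSet(Union(Interval(-oo, 3/40), Interval(2/5, oo)), Interval(-89/6, 2/55)))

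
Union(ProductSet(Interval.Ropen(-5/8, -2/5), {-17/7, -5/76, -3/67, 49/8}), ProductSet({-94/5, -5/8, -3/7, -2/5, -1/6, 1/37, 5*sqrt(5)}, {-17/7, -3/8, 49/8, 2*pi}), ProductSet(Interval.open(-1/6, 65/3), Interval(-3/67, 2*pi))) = Union(ProductSet({-94/5, -5/8, -3/7, -2/5, -1/6, 1/37, 5*sqrt(5)}, {-17/7, -3/8, 49/8, 2*pi}), ProductSet(Interval.Ropen(-5/8, -2/5), {-17/7, -5/76, -3/67, 49/8}), ProductSet(Interval.open(-1/6, 65/3), Interval(-3/67, 2*pi)))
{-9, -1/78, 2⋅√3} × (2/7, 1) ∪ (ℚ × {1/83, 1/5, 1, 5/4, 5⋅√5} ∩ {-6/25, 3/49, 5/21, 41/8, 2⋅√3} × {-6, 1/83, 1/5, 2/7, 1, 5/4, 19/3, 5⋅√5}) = ({-9, -1/78, 2⋅√3} × (2/7, 1)) ∪ ({-6/25, 3/49, 5/21, 41/8} × {1/83, 1/5, 1, 5/4, 5⋅√5})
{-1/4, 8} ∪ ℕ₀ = {-1/4} ∪ ℕ₀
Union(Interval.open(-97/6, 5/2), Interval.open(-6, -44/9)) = Interval.open(-97/6, 5/2)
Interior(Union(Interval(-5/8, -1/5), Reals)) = Interval(-oo, oo)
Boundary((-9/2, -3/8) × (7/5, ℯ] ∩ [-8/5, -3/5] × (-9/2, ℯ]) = ({-8/5, -3/5} × [7/5, ℯ]) ∪ ([-8/5, -3/5] × {7/5, ℯ})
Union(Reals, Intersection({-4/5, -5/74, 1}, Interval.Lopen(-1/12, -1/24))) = Reals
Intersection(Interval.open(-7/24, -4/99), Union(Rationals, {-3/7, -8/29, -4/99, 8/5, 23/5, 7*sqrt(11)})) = Intersection(Interval.open(-7/24, -4/99), Rationals)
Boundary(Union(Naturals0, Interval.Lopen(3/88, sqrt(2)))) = Union(Complement(Naturals0, Interval.open(3/88, sqrt(2))), {3/88, sqrt(2)})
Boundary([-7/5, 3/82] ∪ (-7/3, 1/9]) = {-7/3, 1/9}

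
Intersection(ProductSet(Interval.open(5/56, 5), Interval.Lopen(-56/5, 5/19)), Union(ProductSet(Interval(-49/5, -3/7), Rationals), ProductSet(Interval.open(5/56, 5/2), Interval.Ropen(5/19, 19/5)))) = ProductSet(Interval.open(5/56, 5/2), {5/19})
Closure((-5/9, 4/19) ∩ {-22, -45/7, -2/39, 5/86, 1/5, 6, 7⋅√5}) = {-2/39, 5/86, 1/5}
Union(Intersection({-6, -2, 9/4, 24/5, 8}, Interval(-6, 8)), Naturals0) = Union({-6, -2, 9/4, 24/5}, Naturals0)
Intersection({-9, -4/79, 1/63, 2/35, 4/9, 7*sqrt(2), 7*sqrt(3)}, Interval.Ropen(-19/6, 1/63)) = {-4/79}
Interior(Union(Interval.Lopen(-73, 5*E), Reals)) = Interval(-oo, oo)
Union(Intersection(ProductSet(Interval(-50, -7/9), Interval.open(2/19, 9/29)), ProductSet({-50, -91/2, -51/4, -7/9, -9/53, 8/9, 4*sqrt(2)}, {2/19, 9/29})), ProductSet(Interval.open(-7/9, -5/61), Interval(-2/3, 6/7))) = ProductSet(Interval.open(-7/9, -5/61), Interval(-2/3, 6/7))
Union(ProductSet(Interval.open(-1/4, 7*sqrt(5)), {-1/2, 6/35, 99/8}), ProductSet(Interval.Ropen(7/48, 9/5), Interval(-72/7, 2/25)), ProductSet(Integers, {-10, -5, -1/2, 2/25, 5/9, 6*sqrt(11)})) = Union(ProductSet(Integers, {-10, -5, -1/2, 2/25, 5/9, 6*sqrt(11)}), ProductSet(Interval.open(-1/4, 7*sqrt(5)), {-1/2, 6/35, 99/8}), ProductSet(Interval.Ropen(7/48, 9/5), Interval(-72/7, 2/25)))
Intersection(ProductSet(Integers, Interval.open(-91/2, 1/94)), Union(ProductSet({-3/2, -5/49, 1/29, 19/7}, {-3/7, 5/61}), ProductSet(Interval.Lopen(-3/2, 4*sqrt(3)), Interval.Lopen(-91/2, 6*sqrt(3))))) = ProductSet(Range(-1, 7, 1), Interval.open(-91/2, 1/94))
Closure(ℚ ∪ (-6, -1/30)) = ℚ ∪ (-∞, ∞)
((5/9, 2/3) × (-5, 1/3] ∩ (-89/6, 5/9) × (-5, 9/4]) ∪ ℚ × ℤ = ℚ × ℤ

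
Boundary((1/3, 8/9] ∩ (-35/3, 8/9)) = {1/3, 8/9}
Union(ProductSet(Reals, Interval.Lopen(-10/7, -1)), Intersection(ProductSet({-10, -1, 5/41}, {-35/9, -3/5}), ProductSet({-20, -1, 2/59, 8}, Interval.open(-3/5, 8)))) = ProductSet(Reals, Interval.Lopen(-10/7, -1))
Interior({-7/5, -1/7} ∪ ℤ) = ∅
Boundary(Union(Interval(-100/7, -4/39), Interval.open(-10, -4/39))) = {-100/7, -4/39}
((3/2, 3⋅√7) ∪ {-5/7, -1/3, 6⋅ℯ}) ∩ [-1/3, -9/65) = {-1/3}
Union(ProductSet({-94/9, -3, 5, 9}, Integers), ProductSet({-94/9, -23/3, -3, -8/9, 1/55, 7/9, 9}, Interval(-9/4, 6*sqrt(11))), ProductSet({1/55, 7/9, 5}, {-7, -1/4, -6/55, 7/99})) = Union(ProductSet({1/55, 7/9, 5}, {-7, -1/4, -6/55, 7/99}), ProductSet({-94/9, -3, 5, 9}, Integers), ProductSet({-94/9, -23/3, -3, -8/9, 1/55, 7/9, 9}, Interval(-9/4, 6*sqrt(11))))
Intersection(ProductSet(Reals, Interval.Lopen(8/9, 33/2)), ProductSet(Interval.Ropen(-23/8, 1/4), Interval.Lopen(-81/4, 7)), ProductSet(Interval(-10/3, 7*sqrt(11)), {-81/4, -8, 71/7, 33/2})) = EmptySet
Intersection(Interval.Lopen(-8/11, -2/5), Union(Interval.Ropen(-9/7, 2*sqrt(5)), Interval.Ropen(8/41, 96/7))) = Interval.Lopen(-8/11, -2/5)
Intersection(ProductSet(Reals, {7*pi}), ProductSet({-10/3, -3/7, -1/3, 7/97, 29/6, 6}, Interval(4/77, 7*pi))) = ProductSet({-10/3, -3/7, -1/3, 7/97, 29/6, 6}, {7*pi})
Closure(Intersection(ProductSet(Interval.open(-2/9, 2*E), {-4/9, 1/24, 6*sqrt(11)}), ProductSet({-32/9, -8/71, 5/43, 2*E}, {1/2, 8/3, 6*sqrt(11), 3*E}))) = ProductSet({-8/71, 5/43}, {6*sqrt(11)})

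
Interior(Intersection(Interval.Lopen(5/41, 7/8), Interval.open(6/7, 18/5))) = Interval.open(6/7, 7/8)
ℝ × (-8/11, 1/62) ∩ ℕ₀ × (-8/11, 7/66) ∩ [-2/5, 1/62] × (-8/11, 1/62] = {0} × (-8/11, 1/62)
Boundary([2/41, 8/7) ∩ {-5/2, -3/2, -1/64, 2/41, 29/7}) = {2/41}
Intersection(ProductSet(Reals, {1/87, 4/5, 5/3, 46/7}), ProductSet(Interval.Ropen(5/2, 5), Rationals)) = ProductSet(Interval.Ropen(5/2, 5), {1/87, 4/5, 5/3, 46/7})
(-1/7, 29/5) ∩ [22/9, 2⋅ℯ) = [22/9, 2⋅ℯ)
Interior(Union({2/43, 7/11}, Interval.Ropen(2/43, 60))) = Interval.open(2/43, 60)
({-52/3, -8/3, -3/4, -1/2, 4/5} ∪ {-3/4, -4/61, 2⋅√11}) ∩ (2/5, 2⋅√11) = {4/5}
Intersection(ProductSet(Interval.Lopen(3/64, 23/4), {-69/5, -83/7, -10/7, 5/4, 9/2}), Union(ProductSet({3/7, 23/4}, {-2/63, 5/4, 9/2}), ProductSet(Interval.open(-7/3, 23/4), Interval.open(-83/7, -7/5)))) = Union(ProductSet({3/7, 23/4}, {5/4, 9/2}), ProductSet(Interval.open(3/64, 23/4), {-10/7}))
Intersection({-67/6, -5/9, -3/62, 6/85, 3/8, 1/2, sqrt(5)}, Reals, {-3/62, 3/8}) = {-3/62, 3/8}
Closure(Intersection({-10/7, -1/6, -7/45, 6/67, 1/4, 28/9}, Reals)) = {-10/7, -1/6, -7/45, 6/67, 1/4, 28/9}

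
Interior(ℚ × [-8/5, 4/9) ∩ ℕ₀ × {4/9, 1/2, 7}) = ∅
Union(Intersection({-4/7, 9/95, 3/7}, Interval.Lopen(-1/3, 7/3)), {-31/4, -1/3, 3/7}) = {-31/4, -1/3, 9/95, 3/7}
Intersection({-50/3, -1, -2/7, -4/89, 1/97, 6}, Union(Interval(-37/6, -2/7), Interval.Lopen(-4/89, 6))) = {-1, -2/7, 1/97, 6}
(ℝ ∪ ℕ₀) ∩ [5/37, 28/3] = [5/37, 28/3]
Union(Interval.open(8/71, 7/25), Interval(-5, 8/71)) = Interval.Ropen(-5, 7/25)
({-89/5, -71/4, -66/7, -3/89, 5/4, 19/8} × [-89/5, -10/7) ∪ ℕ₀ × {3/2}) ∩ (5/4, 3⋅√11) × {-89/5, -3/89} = {19/8} × {-89/5}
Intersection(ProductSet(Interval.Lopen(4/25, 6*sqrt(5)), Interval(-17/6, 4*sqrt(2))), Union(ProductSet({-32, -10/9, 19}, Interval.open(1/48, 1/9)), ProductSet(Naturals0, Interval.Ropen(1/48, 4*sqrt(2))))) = ProductSet(Range(1, 14, 1), Interval.Ropen(1/48, 4*sqrt(2)))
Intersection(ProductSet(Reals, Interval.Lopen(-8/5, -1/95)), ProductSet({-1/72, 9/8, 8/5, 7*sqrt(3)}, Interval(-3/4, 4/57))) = ProductSet({-1/72, 9/8, 8/5, 7*sqrt(3)}, Interval(-3/4, -1/95))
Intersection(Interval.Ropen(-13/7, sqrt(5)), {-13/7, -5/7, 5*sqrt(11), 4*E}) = {-13/7, -5/7}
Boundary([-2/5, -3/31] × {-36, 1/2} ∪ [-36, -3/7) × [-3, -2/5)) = ({-36, -3/7} × [-3, -2/5]) ∪ ([-36, -3/7] × {-3, -2/5}) ∪ ([-2/5, -3/31] × {-36, 1/2})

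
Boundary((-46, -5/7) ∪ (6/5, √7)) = {-46, -5/7, 6/5, √7}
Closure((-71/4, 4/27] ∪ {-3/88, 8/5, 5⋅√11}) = [-71/4, 4/27] ∪ {8/5, 5⋅√11}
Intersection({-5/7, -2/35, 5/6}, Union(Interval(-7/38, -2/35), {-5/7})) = {-5/7, -2/35}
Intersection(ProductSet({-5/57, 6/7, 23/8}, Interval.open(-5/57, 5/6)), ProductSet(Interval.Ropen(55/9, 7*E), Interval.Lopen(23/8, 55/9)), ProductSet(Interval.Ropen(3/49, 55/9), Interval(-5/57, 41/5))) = EmptySet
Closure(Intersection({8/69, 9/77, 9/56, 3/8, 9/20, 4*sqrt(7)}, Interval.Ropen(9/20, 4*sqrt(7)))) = {9/20}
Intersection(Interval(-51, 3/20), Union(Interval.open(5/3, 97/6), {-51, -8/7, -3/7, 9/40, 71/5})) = {-51, -8/7, -3/7}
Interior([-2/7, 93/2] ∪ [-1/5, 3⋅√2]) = (-2/7, 93/2)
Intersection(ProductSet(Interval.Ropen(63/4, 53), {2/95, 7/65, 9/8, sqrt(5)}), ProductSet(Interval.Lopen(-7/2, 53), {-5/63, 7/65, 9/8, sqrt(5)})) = ProductSet(Interval.Ropen(63/4, 53), {7/65, 9/8, sqrt(5)})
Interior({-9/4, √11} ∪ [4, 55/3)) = (4, 55/3)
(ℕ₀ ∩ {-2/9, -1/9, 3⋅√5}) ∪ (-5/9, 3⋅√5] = (-5/9, 3⋅√5]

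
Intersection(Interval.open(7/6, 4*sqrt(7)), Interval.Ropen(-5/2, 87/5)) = Interval.open(7/6, 4*sqrt(7))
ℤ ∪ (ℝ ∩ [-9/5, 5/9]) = ℤ ∪ [-9/5, 5/9]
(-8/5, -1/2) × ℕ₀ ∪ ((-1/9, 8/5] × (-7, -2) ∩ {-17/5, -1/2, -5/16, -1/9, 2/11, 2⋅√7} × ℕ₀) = (-8/5, -1/2) × ℕ₀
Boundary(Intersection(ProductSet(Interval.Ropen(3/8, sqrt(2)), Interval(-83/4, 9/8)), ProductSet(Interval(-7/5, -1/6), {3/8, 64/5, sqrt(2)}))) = EmptySet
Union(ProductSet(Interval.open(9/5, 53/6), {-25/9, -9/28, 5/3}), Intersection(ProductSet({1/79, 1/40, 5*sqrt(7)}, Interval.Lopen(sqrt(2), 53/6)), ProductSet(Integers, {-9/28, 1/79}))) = ProductSet(Interval.open(9/5, 53/6), {-25/9, -9/28, 5/3})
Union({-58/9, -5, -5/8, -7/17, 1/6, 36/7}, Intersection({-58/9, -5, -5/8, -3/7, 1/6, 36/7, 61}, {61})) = {-58/9, -5, -5/8, -7/17, 1/6, 36/7, 61}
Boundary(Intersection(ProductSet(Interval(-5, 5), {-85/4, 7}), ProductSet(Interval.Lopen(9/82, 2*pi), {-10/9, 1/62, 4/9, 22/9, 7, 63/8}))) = ProductSet(Interval(9/82, 5), {7})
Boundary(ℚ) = ℝ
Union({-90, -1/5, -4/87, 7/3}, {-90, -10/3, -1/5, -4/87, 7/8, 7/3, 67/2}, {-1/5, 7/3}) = {-90, -10/3, -1/5, -4/87, 7/8, 7/3, 67/2}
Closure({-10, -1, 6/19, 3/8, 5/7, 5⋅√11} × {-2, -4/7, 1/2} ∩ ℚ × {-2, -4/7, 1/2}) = {-10, -1, 6/19, 3/8, 5/7} × {-2, -4/7, 1/2}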